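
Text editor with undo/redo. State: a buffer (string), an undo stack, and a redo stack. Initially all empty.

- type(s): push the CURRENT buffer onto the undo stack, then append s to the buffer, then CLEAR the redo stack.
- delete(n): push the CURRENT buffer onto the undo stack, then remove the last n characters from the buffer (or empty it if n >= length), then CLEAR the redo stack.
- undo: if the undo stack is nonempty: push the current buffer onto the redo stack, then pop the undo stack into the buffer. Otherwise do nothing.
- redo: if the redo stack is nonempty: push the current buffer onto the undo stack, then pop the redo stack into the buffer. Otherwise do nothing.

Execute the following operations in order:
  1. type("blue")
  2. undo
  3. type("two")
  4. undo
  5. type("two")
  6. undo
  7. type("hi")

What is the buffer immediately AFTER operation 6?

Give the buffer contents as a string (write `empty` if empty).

Answer: empty

Derivation:
After op 1 (type): buf='blue' undo_depth=1 redo_depth=0
After op 2 (undo): buf='(empty)' undo_depth=0 redo_depth=1
After op 3 (type): buf='two' undo_depth=1 redo_depth=0
After op 4 (undo): buf='(empty)' undo_depth=0 redo_depth=1
After op 5 (type): buf='two' undo_depth=1 redo_depth=0
After op 6 (undo): buf='(empty)' undo_depth=0 redo_depth=1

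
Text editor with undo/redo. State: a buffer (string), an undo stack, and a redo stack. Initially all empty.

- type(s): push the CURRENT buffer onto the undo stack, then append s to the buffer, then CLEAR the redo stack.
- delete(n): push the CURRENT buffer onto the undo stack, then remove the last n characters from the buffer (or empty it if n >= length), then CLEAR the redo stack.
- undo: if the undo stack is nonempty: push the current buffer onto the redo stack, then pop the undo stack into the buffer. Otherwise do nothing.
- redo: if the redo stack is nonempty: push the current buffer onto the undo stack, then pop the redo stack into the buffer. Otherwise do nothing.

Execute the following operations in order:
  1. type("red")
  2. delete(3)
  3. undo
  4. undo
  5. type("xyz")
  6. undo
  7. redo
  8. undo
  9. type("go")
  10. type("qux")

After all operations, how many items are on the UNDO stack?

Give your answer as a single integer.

After op 1 (type): buf='red' undo_depth=1 redo_depth=0
After op 2 (delete): buf='(empty)' undo_depth=2 redo_depth=0
After op 3 (undo): buf='red' undo_depth=1 redo_depth=1
After op 4 (undo): buf='(empty)' undo_depth=0 redo_depth=2
After op 5 (type): buf='xyz' undo_depth=1 redo_depth=0
After op 6 (undo): buf='(empty)' undo_depth=0 redo_depth=1
After op 7 (redo): buf='xyz' undo_depth=1 redo_depth=0
After op 8 (undo): buf='(empty)' undo_depth=0 redo_depth=1
After op 9 (type): buf='go' undo_depth=1 redo_depth=0
After op 10 (type): buf='goqux' undo_depth=2 redo_depth=0

Answer: 2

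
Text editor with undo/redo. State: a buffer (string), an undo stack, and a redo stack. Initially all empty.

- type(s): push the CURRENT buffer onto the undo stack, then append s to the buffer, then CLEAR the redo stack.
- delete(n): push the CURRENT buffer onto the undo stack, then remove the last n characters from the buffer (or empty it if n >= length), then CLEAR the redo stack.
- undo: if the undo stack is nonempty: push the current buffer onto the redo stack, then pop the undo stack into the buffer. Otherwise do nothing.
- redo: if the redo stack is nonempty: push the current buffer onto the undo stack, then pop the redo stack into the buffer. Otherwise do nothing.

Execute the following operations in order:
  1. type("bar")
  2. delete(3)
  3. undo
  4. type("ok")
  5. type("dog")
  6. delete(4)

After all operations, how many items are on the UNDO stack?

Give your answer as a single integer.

Answer: 4

Derivation:
After op 1 (type): buf='bar' undo_depth=1 redo_depth=0
After op 2 (delete): buf='(empty)' undo_depth=2 redo_depth=0
After op 3 (undo): buf='bar' undo_depth=1 redo_depth=1
After op 4 (type): buf='barok' undo_depth=2 redo_depth=0
After op 5 (type): buf='barokdog' undo_depth=3 redo_depth=0
After op 6 (delete): buf='baro' undo_depth=4 redo_depth=0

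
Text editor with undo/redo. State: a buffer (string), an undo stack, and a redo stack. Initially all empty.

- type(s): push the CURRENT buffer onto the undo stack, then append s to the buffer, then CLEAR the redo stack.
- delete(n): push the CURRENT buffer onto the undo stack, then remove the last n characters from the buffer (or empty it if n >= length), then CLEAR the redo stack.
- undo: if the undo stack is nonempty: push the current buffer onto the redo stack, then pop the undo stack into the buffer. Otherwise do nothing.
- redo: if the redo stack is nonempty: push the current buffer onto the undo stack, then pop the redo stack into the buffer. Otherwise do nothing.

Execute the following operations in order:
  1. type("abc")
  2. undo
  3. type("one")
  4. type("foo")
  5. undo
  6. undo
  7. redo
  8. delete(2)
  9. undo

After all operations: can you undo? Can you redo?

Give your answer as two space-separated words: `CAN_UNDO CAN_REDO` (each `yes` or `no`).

After op 1 (type): buf='abc' undo_depth=1 redo_depth=0
After op 2 (undo): buf='(empty)' undo_depth=0 redo_depth=1
After op 3 (type): buf='one' undo_depth=1 redo_depth=0
After op 4 (type): buf='onefoo' undo_depth=2 redo_depth=0
After op 5 (undo): buf='one' undo_depth=1 redo_depth=1
After op 6 (undo): buf='(empty)' undo_depth=0 redo_depth=2
After op 7 (redo): buf='one' undo_depth=1 redo_depth=1
After op 8 (delete): buf='o' undo_depth=2 redo_depth=0
After op 9 (undo): buf='one' undo_depth=1 redo_depth=1

Answer: yes yes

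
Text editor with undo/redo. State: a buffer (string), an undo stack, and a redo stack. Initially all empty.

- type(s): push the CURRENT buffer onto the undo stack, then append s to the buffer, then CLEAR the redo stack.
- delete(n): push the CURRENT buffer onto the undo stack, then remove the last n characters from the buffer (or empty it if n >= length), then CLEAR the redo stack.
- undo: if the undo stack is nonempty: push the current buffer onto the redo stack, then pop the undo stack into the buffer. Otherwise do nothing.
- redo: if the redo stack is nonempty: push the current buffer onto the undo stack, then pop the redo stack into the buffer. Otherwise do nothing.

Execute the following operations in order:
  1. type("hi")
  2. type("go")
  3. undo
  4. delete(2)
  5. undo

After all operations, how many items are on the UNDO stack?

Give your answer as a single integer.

Answer: 1

Derivation:
After op 1 (type): buf='hi' undo_depth=1 redo_depth=0
After op 2 (type): buf='higo' undo_depth=2 redo_depth=0
After op 3 (undo): buf='hi' undo_depth=1 redo_depth=1
After op 4 (delete): buf='(empty)' undo_depth=2 redo_depth=0
After op 5 (undo): buf='hi' undo_depth=1 redo_depth=1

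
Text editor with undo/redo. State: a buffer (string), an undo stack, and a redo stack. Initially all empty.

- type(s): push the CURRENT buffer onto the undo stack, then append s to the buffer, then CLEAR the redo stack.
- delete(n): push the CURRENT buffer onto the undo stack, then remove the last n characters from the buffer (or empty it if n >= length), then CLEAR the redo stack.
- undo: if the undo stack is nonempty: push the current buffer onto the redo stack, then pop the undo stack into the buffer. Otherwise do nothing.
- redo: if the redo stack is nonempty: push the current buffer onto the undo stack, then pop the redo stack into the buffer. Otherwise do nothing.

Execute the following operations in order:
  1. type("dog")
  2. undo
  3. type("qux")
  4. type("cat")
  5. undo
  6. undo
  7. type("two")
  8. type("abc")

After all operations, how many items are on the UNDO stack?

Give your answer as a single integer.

Answer: 2

Derivation:
After op 1 (type): buf='dog' undo_depth=1 redo_depth=0
After op 2 (undo): buf='(empty)' undo_depth=0 redo_depth=1
After op 3 (type): buf='qux' undo_depth=1 redo_depth=0
After op 4 (type): buf='quxcat' undo_depth=2 redo_depth=0
After op 5 (undo): buf='qux' undo_depth=1 redo_depth=1
After op 6 (undo): buf='(empty)' undo_depth=0 redo_depth=2
After op 7 (type): buf='two' undo_depth=1 redo_depth=0
After op 8 (type): buf='twoabc' undo_depth=2 redo_depth=0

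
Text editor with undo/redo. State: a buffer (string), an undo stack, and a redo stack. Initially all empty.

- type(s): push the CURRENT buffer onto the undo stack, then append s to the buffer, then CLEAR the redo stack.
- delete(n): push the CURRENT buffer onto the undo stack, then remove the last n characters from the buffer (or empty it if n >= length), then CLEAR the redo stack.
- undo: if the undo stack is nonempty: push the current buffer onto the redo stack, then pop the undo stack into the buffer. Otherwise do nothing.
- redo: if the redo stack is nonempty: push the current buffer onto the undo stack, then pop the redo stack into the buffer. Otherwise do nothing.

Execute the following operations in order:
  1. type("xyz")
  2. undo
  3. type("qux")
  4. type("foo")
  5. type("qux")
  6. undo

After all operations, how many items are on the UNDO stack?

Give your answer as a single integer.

After op 1 (type): buf='xyz' undo_depth=1 redo_depth=0
After op 2 (undo): buf='(empty)' undo_depth=0 redo_depth=1
After op 3 (type): buf='qux' undo_depth=1 redo_depth=0
After op 4 (type): buf='quxfoo' undo_depth=2 redo_depth=0
After op 5 (type): buf='quxfooqux' undo_depth=3 redo_depth=0
After op 6 (undo): buf='quxfoo' undo_depth=2 redo_depth=1

Answer: 2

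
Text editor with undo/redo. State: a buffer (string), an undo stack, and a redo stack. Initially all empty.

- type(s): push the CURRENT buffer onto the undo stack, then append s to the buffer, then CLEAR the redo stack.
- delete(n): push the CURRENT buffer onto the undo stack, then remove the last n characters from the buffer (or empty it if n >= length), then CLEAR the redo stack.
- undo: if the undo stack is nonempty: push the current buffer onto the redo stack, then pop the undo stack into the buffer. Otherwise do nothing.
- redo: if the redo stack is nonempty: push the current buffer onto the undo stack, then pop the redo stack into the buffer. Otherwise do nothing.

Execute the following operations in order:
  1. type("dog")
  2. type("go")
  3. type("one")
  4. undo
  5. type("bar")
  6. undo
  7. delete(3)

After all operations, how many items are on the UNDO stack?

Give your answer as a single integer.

Answer: 3

Derivation:
After op 1 (type): buf='dog' undo_depth=1 redo_depth=0
After op 2 (type): buf='doggo' undo_depth=2 redo_depth=0
After op 3 (type): buf='doggoone' undo_depth=3 redo_depth=0
After op 4 (undo): buf='doggo' undo_depth=2 redo_depth=1
After op 5 (type): buf='doggobar' undo_depth=3 redo_depth=0
After op 6 (undo): buf='doggo' undo_depth=2 redo_depth=1
After op 7 (delete): buf='do' undo_depth=3 redo_depth=0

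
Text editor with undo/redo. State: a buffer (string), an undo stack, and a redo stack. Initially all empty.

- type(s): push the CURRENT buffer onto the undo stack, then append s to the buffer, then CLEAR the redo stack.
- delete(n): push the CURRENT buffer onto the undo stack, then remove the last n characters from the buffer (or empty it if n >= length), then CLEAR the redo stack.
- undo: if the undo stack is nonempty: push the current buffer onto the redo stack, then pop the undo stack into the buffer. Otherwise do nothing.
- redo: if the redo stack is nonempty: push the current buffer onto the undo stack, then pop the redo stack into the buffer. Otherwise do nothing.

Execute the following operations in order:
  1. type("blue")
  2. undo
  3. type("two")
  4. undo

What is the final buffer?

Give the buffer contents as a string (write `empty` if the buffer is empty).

After op 1 (type): buf='blue' undo_depth=1 redo_depth=0
After op 2 (undo): buf='(empty)' undo_depth=0 redo_depth=1
After op 3 (type): buf='two' undo_depth=1 redo_depth=0
After op 4 (undo): buf='(empty)' undo_depth=0 redo_depth=1

Answer: empty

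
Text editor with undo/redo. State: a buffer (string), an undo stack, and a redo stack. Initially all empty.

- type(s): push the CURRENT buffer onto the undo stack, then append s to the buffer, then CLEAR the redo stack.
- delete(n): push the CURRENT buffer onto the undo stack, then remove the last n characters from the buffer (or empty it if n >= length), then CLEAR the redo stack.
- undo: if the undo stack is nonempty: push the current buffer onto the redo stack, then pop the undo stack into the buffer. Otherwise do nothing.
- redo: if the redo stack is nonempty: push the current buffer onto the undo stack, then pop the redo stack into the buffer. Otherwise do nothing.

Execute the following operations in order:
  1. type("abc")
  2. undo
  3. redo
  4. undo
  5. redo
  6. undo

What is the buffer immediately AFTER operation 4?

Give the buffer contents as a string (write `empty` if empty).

After op 1 (type): buf='abc' undo_depth=1 redo_depth=0
After op 2 (undo): buf='(empty)' undo_depth=0 redo_depth=1
After op 3 (redo): buf='abc' undo_depth=1 redo_depth=0
After op 4 (undo): buf='(empty)' undo_depth=0 redo_depth=1

Answer: empty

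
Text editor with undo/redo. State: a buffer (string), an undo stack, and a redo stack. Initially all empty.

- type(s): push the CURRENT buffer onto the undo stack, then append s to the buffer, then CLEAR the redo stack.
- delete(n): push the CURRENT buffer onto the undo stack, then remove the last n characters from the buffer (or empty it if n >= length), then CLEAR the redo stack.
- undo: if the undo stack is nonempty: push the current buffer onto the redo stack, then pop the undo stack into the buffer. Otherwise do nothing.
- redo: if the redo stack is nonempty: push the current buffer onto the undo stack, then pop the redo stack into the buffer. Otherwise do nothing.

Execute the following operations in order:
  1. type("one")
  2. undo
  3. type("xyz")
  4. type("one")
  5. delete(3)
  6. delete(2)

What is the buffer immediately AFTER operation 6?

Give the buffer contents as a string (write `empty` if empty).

Answer: x

Derivation:
After op 1 (type): buf='one' undo_depth=1 redo_depth=0
After op 2 (undo): buf='(empty)' undo_depth=0 redo_depth=1
After op 3 (type): buf='xyz' undo_depth=1 redo_depth=0
After op 4 (type): buf='xyzone' undo_depth=2 redo_depth=0
After op 5 (delete): buf='xyz' undo_depth=3 redo_depth=0
After op 6 (delete): buf='x' undo_depth=4 redo_depth=0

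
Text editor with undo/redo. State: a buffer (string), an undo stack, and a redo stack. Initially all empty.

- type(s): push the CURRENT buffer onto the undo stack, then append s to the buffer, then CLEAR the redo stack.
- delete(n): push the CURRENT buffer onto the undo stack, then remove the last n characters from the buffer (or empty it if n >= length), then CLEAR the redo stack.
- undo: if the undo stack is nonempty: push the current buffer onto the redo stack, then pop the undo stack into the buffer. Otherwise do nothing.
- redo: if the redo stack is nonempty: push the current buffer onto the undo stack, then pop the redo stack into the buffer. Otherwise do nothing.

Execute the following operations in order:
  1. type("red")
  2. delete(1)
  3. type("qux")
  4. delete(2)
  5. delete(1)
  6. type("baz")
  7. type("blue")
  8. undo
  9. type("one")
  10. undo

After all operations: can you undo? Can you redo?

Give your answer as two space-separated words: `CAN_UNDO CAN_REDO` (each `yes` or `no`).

After op 1 (type): buf='red' undo_depth=1 redo_depth=0
After op 2 (delete): buf='re' undo_depth=2 redo_depth=0
After op 3 (type): buf='requx' undo_depth=3 redo_depth=0
After op 4 (delete): buf='req' undo_depth=4 redo_depth=0
After op 5 (delete): buf='re' undo_depth=5 redo_depth=0
After op 6 (type): buf='rebaz' undo_depth=6 redo_depth=0
After op 7 (type): buf='rebazblue' undo_depth=7 redo_depth=0
After op 8 (undo): buf='rebaz' undo_depth=6 redo_depth=1
After op 9 (type): buf='rebazone' undo_depth=7 redo_depth=0
After op 10 (undo): buf='rebaz' undo_depth=6 redo_depth=1

Answer: yes yes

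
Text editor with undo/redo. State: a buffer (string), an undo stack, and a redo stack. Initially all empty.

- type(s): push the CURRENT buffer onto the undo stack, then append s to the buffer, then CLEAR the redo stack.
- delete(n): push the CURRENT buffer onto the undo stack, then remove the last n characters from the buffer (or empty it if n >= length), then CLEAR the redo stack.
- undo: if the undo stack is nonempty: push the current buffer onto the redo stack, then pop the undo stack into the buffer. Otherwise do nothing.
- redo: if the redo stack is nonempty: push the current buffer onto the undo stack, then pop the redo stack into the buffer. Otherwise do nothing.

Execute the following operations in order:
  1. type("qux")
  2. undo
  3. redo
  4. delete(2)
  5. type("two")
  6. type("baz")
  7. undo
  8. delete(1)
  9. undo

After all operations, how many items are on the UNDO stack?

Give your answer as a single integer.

Answer: 3

Derivation:
After op 1 (type): buf='qux' undo_depth=1 redo_depth=0
After op 2 (undo): buf='(empty)' undo_depth=0 redo_depth=1
After op 3 (redo): buf='qux' undo_depth=1 redo_depth=0
After op 4 (delete): buf='q' undo_depth=2 redo_depth=0
After op 5 (type): buf='qtwo' undo_depth=3 redo_depth=0
After op 6 (type): buf='qtwobaz' undo_depth=4 redo_depth=0
After op 7 (undo): buf='qtwo' undo_depth=3 redo_depth=1
After op 8 (delete): buf='qtw' undo_depth=4 redo_depth=0
After op 9 (undo): buf='qtwo' undo_depth=3 redo_depth=1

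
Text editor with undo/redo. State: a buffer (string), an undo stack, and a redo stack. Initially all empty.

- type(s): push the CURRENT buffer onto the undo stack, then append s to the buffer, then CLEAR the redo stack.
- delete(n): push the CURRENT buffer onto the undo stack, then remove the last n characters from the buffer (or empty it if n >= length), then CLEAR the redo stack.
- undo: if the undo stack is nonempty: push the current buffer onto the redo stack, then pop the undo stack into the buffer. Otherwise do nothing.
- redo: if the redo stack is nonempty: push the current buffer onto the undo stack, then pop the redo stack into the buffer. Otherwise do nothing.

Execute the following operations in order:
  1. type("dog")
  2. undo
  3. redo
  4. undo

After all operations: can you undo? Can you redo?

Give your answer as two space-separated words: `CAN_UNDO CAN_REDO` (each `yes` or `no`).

After op 1 (type): buf='dog' undo_depth=1 redo_depth=0
After op 2 (undo): buf='(empty)' undo_depth=0 redo_depth=1
After op 3 (redo): buf='dog' undo_depth=1 redo_depth=0
After op 4 (undo): buf='(empty)' undo_depth=0 redo_depth=1

Answer: no yes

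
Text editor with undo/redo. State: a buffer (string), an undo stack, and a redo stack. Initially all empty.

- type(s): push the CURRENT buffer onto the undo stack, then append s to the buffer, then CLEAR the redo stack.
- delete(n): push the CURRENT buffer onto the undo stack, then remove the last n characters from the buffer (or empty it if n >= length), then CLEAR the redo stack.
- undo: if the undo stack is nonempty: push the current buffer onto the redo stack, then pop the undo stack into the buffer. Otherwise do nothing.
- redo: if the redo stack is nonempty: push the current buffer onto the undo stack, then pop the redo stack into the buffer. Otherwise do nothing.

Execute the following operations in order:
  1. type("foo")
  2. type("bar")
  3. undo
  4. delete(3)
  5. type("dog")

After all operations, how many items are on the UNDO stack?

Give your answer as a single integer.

After op 1 (type): buf='foo' undo_depth=1 redo_depth=0
After op 2 (type): buf='foobar' undo_depth=2 redo_depth=0
After op 3 (undo): buf='foo' undo_depth=1 redo_depth=1
After op 4 (delete): buf='(empty)' undo_depth=2 redo_depth=0
After op 5 (type): buf='dog' undo_depth=3 redo_depth=0

Answer: 3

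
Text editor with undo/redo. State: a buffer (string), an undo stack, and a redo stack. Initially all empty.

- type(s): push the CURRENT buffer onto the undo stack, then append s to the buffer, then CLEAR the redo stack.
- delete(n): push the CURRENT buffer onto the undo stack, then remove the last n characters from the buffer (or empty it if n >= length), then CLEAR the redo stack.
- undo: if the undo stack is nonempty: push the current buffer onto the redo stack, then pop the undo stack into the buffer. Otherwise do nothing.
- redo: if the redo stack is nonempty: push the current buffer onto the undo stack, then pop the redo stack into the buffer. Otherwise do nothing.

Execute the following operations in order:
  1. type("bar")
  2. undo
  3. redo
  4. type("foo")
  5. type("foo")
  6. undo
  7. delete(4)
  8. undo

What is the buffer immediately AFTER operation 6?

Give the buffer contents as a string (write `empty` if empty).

Answer: barfoo

Derivation:
After op 1 (type): buf='bar' undo_depth=1 redo_depth=0
After op 2 (undo): buf='(empty)' undo_depth=0 redo_depth=1
After op 3 (redo): buf='bar' undo_depth=1 redo_depth=0
After op 4 (type): buf='barfoo' undo_depth=2 redo_depth=0
After op 5 (type): buf='barfoofoo' undo_depth=3 redo_depth=0
After op 6 (undo): buf='barfoo' undo_depth=2 redo_depth=1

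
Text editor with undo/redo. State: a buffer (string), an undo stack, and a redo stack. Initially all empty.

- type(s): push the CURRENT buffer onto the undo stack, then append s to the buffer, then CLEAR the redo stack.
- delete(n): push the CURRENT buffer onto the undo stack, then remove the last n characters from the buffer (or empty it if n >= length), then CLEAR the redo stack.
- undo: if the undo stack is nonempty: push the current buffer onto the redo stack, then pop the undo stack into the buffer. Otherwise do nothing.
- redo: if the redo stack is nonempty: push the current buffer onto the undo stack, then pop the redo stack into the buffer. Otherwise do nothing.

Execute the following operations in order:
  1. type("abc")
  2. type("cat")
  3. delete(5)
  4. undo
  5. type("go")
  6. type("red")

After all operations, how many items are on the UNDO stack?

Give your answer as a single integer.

After op 1 (type): buf='abc' undo_depth=1 redo_depth=0
After op 2 (type): buf='abccat' undo_depth=2 redo_depth=0
After op 3 (delete): buf='a' undo_depth=3 redo_depth=0
After op 4 (undo): buf='abccat' undo_depth=2 redo_depth=1
After op 5 (type): buf='abccatgo' undo_depth=3 redo_depth=0
After op 6 (type): buf='abccatgored' undo_depth=4 redo_depth=0

Answer: 4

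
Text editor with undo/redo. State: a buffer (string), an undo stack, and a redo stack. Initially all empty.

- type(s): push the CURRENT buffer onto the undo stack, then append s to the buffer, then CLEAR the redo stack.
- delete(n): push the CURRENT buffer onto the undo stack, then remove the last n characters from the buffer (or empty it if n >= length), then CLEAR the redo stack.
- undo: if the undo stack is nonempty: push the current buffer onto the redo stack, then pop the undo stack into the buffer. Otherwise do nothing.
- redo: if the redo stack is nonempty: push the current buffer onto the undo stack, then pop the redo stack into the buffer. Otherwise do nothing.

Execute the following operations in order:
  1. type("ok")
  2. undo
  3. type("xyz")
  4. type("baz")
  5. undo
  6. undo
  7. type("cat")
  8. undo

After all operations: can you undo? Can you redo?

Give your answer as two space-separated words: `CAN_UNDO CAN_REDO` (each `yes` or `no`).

Answer: no yes

Derivation:
After op 1 (type): buf='ok' undo_depth=1 redo_depth=0
After op 2 (undo): buf='(empty)' undo_depth=0 redo_depth=1
After op 3 (type): buf='xyz' undo_depth=1 redo_depth=0
After op 4 (type): buf='xyzbaz' undo_depth=2 redo_depth=0
After op 5 (undo): buf='xyz' undo_depth=1 redo_depth=1
After op 6 (undo): buf='(empty)' undo_depth=0 redo_depth=2
After op 7 (type): buf='cat' undo_depth=1 redo_depth=0
After op 8 (undo): buf='(empty)' undo_depth=0 redo_depth=1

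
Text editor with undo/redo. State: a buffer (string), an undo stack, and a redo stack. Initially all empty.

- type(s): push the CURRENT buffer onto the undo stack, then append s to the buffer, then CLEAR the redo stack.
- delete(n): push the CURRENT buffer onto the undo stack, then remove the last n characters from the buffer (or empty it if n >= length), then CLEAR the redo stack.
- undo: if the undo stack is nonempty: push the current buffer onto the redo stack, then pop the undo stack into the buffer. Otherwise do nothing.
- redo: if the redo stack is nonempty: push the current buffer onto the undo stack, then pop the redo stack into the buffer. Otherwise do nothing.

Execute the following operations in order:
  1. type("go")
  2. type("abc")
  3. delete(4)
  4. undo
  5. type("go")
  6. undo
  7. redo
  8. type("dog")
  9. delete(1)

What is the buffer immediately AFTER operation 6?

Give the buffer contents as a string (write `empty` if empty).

Answer: goabc

Derivation:
After op 1 (type): buf='go' undo_depth=1 redo_depth=0
After op 2 (type): buf='goabc' undo_depth=2 redo_depth=0
After op 3 (delete): buf='g' undo_depth=3 redo_depth=0
After op 4 (undo): buf='goabc' undo_depth=2 redo_depth=1
After op 5 (type): buf='goabcgo' undo_depth=3 redo_depth=0
After op 6 (undo): buf='goabc' undo_depth=2 redo_depth=1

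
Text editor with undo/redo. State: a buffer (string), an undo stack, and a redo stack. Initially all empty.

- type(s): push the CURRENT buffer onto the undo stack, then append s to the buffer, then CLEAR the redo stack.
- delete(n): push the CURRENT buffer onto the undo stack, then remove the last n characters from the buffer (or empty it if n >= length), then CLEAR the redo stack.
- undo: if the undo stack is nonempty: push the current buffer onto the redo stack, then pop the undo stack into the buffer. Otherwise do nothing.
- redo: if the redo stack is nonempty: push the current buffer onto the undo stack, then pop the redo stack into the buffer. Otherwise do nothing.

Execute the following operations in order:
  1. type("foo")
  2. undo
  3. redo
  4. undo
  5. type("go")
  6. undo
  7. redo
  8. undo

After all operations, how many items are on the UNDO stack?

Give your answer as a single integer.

Answer: 0

Derivation:
After op 1 (type): buf='foo' undo_depth=1 redo_depth=0
After op 2 (undo): buf='(empty)' undo_depth=0 redo_depth=1
After op 3 (redo): buf='foo' undo_depth=1 redo_depth=0
After op 4 (undo): buf='(empty)' undo_depth=0 redo_depth=1
After op 5 (type): buf='go' undo_depth=1 redo_depth=0
After op 6 (undo): buf='(empty)' undo_depth=0 redo_depth=1
After op 7 (redo): buf='go' undo_depth=1 redo_depth=0
After op 8 (undo): buf='(empty)' undo_depth=0 redo_depth=1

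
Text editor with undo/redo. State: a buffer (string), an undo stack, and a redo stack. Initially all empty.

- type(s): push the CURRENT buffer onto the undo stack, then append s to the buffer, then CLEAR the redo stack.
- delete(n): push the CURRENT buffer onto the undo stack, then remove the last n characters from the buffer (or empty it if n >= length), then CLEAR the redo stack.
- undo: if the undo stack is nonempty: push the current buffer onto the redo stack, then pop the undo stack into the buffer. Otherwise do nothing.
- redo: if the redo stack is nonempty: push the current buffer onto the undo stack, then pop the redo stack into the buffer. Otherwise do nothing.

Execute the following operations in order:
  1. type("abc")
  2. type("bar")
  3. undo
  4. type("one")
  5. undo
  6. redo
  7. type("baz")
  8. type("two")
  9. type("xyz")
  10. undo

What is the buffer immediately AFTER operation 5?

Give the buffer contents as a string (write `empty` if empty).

Answer: abc

Derivation:
After op 1 (type): buf='abc' undo_depth=1 redo_depth=0
After op 2 (type): buf='abcbar' undo_depth=2 redo_depth=0
After op 3 (undo): buf='abc' undo_depth=1 redo_depth=1
After op 4 (type): buf='abcone' undo_depth=2 redo_depth=0
After op 5 (undo): buf='abc' undo_depth=1 redo_depth=1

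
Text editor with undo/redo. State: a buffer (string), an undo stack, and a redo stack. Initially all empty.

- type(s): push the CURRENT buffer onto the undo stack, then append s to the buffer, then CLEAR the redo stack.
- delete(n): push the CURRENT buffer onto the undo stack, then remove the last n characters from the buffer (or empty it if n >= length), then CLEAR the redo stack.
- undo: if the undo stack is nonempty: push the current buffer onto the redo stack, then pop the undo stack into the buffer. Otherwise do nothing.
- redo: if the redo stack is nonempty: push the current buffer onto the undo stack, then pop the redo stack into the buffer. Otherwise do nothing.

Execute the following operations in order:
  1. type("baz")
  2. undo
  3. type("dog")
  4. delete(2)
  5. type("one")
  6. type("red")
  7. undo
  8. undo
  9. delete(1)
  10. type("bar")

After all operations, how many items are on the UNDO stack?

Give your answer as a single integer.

Answer: 4

Derivation:
After op 1 (type): buf='baz' undo_depth=1 redo_depth=0
After op 2 (undo): buf='(empty)' undo_depth=0 redo_depth=1
After op 3 (type): buf='dog' undo_depth=1 redo_depth=0
After op 4 (delete): buf='d' undo_depth=2 redo_depth=0
After op 5 (type): buf='done' undo_depth=3 redo_depth=0
After op 6 (type): buf='donered' undo_depth=4 redo_depth=0
After op 7 (undo): buf='done' undo_depth=3 redo_depth=1
After op 8 (undo): buf='d' undo_depth=2 redo_depth=2
After op 9 (delete): buf='(empty)' undo_depth=3 redo_depth=0
After op 10 (type): buf='bar' undo_depth=4 redo_depth=0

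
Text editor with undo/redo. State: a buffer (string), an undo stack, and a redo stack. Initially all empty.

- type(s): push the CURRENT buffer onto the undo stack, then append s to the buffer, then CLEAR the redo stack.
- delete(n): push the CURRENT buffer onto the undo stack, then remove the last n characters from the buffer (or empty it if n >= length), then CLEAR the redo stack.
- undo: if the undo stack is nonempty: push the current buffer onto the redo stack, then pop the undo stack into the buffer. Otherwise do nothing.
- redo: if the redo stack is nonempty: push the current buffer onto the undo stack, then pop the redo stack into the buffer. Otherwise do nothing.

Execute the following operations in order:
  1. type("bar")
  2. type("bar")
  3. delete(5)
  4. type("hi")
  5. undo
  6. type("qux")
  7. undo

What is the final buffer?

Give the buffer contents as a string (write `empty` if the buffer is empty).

Answer: b

Derivation:
After op 1 (type): buf='bar' undo_depth=1 redo_depth=0
After op 2 (type): buf='barbar' undo_depth=2 redo_depth=0
After op 3 (delete): buf='b' undo_depth=3 redo_depth=0
After op 4 (type): buf='bhi' undo_depth=4 redo_depth=0
After op 5 (undo): buf='b' undo_depth=3 redo_depth=1
After op 6 (type): buf='bqux' undo_depth=4 redo_depth=0
After op 7 (undo): buf='b' undo_depth=3 redo_depth=1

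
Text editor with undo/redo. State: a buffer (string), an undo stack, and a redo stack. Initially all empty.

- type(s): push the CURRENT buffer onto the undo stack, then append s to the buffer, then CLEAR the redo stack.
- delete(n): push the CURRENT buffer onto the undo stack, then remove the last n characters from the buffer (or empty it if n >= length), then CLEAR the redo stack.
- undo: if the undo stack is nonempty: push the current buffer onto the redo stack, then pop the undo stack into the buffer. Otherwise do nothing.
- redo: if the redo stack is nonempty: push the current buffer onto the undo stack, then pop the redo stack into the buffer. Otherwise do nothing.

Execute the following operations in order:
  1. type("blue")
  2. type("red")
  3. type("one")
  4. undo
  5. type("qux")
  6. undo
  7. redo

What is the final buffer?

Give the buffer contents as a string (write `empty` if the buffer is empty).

Answer: blueredqux

Derivation:
After op 1 (type): buf='blue' undo_depth=1 redo_depth=0
After op 2 (type): buf='bluered' undo_depth=2 redo_depth=0
After op 3 (type): buf='blueredone' undo_depth=3 redo_depth=0
After op 4 (undo): buf='bluered' undo_depth=2 redo_depth=1
After op 5 (type): buf='blueredqux' undo_depth=3 redo_depth=0
After op 6 (undo): buf='bluered' undo_depth=2 redo_depth=1
After op 7 (redo): buf='blueredqux' undo_depth=3 redo_depth=0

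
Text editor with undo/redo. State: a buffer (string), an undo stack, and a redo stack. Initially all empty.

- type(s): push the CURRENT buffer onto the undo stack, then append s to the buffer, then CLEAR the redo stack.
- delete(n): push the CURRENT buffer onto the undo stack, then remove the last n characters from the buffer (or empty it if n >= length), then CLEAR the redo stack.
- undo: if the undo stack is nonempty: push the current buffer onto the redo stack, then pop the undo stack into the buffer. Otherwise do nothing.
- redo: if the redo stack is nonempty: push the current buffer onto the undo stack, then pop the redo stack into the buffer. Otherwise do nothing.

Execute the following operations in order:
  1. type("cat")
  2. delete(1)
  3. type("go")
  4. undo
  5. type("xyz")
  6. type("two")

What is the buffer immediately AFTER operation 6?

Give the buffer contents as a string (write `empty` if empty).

After op 1 (type): buf='cat' undo_depth=1 redo_depth=0
After op 2 (delete): buf='ca' undo_depth=2 redo_depth=0
After op 3 (type): buf='cago' undo_depth=3 redo_depth=0
After op 4 (undo): buf='ca' undo_depth=2 redo_depth=1
After op 5 (type): buf='caxyz' undo_depth=3 redo_depth=0
After op 6 (type): buf='caxyztwo' undo_depth=4 redo_depth=0

Answer: caxyztwo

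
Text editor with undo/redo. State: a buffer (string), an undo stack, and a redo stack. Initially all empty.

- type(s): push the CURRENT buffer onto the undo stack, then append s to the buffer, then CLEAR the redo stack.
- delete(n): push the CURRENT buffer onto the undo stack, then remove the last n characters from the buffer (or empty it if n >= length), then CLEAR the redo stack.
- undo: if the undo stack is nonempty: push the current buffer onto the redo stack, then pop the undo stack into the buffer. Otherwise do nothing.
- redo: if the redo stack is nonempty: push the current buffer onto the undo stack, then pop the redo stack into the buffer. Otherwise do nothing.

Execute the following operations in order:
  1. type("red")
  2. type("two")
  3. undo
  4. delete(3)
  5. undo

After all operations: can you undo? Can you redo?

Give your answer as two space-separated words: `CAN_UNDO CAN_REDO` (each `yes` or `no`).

After op 1 (type): buf='red' undo_depth=1 redo_depth=0
After op 2 (type): buf='redtwo' undo_depth=2 redo_depth=0
After op 3 (undo): buf='red' undo_depth=1 redo_depth=1
After op 4 (delete): buf='(empty)' undo_depth=2 redo_depth=0
After op 5 (undo): buf='red' undo_depth=1 redo_depth=1

Answer: yes yes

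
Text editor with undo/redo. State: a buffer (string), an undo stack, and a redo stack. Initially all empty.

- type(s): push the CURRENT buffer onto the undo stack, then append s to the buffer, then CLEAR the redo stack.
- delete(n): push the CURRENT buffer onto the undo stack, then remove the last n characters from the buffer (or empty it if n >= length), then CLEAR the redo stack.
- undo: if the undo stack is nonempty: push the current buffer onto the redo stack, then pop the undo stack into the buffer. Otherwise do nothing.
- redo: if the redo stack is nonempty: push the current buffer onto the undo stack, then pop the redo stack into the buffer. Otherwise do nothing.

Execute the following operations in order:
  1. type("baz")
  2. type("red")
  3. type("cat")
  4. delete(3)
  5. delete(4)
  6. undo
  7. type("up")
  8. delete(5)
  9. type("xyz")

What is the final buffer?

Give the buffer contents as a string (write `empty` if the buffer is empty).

After op 1 (type): buf='baz' undo_depth=1 redo_depth=0
After op 2 (type): buf='bazred' undo_depth=2 redo_depth=0
After op 3 (type): buf='bazredcat' undo_depth=3 redo_depth=0
After op 4 (delete): buf='bazred' undo_depth=4 redo_depth=0
After op 5 (delete): buf='ba' undo_depth=5 redo_depth=0
After op 6 (undo): buf='bazred' undo_depth=4 redo_depth=1
After op 7 (type): buf='bazredup' undo_depth=5 redo_depth=0
After op 8 (delete): buf='baz' undo_depth=6 redo_depth=0
After op 9 (type): buf='bazxyz' undo_depth=7 redo_depth=0

Answer: bazxyz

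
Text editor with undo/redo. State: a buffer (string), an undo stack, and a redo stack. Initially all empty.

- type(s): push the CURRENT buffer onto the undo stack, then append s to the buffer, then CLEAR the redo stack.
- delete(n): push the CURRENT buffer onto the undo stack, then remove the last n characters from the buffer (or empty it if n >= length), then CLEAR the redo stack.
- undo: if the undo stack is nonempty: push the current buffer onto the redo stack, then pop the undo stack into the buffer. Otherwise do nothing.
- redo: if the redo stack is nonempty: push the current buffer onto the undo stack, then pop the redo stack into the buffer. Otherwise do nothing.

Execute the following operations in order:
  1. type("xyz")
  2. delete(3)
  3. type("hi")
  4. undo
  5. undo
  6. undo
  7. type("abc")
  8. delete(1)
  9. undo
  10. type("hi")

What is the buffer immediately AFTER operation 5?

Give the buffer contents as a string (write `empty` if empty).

After op 1 (type): buf='xyz' undo_depth=1 redo_depth=0
After op 2 (delete): buf='(empty)' undo_depth=2 redo_depth=0
After op 3 (type): buf='hi' undo_depth=3 redo_depth=0
After op 4 (undo): buf='(empty)' undo_depth=2 redo_depth=1
After op 5 (undo): buf='xyz' undo_depth=1 redo_depth=2

Answer: xyz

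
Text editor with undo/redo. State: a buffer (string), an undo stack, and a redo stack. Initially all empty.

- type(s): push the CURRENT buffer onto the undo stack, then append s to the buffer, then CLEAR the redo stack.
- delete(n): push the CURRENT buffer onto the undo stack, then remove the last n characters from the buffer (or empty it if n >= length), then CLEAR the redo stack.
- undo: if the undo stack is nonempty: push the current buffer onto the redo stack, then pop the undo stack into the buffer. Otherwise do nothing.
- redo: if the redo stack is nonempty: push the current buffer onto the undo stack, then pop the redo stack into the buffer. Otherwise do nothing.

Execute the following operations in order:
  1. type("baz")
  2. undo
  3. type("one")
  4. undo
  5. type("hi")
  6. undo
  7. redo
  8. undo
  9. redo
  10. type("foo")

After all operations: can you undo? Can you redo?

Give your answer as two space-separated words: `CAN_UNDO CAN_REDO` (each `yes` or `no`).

After op 1 (type): buf='baz' undo_depth=1 redo_depth=0
After op 2 (undo): buf='(empty)' undo_depth=0 redo_depth=1
After op 3 (type): buf='one' undo_depth=1 redo_depth=0
After op 4 (undo): buf='(empty)' undo_depth=0 redo_depth=1
After op 5 (type): buf='hi' undo_depth=1 redo_depth=0
After op 6 (undo): buf='(empty)' undo_depth=0 redo_depth=1
After op 7 (redo): buf='hi' undo_depth=1 redo_depth=0
After op 8 (undo): buf='(empty)' undo_depth=0 redo_depth=1
After op 9 (redo): buf='hi' undo_depth=1 redo_depth=0
After op 10 (type): buf='hifoo' undo_depth=2 redo_depth=0

Answer: yes no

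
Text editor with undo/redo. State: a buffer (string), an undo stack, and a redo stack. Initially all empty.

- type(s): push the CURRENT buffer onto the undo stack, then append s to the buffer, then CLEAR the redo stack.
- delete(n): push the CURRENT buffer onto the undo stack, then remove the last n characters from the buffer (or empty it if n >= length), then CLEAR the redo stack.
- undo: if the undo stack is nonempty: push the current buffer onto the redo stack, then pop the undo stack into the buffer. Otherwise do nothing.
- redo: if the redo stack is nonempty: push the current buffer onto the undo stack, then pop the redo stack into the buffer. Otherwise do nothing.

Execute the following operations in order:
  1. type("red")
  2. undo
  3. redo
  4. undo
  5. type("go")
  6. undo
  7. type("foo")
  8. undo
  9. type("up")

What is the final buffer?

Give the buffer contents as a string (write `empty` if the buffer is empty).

After op 1 (type): buf='red' undo_depth=1 redo_depth=0
After op 2 (undo): buf='(empty)' undo_depth=0 redo_depth=1
After op 3 (redo): buf='red' undo_depth=1 redo_depth=0
After op 4 (undo): buf='(empty)' undo_depth=0 redo_depth=1
After op 5 (type): buf='go' undo_depth=1 redo_depth=0
After op 6 (undo): buf='(empty)' undo_depth=0 redo_depth=1
After op 7 (type): buf='foo' undo_depth=1 redo_depth=0
After op 8 (undo): buf='(empty)' undo_depth=0 redo_depth=1
After op 9 (type): buf='up' undo_depth=1 redo_depth=0

Answer: up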